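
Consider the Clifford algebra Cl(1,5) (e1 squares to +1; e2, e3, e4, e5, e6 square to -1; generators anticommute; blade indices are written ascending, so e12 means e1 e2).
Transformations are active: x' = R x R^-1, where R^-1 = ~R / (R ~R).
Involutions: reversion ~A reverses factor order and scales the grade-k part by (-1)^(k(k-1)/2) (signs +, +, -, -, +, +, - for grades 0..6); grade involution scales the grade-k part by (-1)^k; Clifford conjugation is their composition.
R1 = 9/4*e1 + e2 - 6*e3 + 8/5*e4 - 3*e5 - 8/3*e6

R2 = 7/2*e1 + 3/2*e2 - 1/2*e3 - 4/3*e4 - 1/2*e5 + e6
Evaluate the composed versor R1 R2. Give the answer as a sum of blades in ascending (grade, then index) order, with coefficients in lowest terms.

Distribute over the terms of R1 (each basis-blade product reordered to ascending indices, repeated generators contracted through their squares):
(9/4*e1) R2 = 63/8 + 27/8*e12 - 9/8*e13 - 3*e14 - 9/8*e15 + 9/4*e16
(e2) R2 = -3/2 - 7/2*e12 - 1/2*e23 - 4/3*e24 - 1/2*e25 + e26
(-6*e3) R2 = -3 + 21*e13 + 9*e23 + 8*e34 + 3*e35 - 6*e36
(8/5*e4) R2 = 32/15 - 28/5*e14 - 12/5*e24 + 4/5*e34 - 4/5*e45 + 8/5*e46
(-3*e5) R2 = -3/2 + 21/2*e15 + 9/2*e25 - 3/2*e35 - 4*e45 - 3*e56
(-8/3*e6) R2 = 8/3 + 28/3*e16 + 4*e26 - 4/3*e36 - 32/9*e46 - 4/3*e56
Summing the partial products and collecting blades:
Answer: 267/40 - 1/8*e12 + 159/8*e13 - 43/5*e14 + 75/8*e15 + 139/12*e16 + 17/2*e23 - 56/15*e24 + 4*e25 + 5*e26 + 44/5*e34 + 3/2*e35 - 22/3*e36 - 24/5*e45 - 88/45*e46 - 13/3*e56


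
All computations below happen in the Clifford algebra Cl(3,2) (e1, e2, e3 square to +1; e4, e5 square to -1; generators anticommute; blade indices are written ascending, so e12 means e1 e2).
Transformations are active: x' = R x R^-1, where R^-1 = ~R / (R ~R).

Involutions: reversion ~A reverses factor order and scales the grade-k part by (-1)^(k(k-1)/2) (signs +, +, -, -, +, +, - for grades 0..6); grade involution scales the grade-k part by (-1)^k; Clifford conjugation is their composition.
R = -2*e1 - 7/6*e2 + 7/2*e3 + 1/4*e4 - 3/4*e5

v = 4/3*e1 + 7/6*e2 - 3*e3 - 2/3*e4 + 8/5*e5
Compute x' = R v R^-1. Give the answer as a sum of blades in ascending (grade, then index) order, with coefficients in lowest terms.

~R = -2*e1 - 7/6*e2 + 7/2*e3 + 1/4*e4 - 3/4*e5, and R ~R = 1223/72, so R^-1 = ~R / (1223/72).
R v = -2369/180 - 7/9*e12 + 4/3*e13 + e14 - 11/5*e15 - 7/12*e23 + 35/72*e24 - 119/120*e25 - 19/12*e34 + 67/20*e35 - 1/10*e45
Answer: 32396/18345*e1 + 23527/36690*e2 - 14821/6115*e3 + 5123/18345*e4 - 2677/6115*e5


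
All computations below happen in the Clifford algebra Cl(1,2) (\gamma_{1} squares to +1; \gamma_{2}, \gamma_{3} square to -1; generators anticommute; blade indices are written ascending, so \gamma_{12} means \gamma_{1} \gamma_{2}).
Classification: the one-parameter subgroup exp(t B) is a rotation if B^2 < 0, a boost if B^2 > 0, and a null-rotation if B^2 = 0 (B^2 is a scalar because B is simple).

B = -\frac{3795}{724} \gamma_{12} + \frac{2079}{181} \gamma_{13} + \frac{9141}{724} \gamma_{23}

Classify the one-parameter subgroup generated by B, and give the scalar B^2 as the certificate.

B^2 term by term: the squares give (-\frac{3795}{724})^2*(\gamma_{12})^2 + (\frac{2079}{181})^2*(\gamma_{13})^2 + (\frac{9141}{724})^2*(\gamma_{23})^2 = \frac{14402025}{524176}*(+1) + \frac{4322241}{32761}*(+1) + \frac{83557881}{524176}*(-1) = 0 (each basis 2-blade squares to minus the product of its generators' squares); cross terms between blades sharing an index anticommute and cancel. So B^2 = 0.
Answer: null-rotation, certificate B^2 = 0. B^2 = 0 is basis-independent, so its sign is the whole story.


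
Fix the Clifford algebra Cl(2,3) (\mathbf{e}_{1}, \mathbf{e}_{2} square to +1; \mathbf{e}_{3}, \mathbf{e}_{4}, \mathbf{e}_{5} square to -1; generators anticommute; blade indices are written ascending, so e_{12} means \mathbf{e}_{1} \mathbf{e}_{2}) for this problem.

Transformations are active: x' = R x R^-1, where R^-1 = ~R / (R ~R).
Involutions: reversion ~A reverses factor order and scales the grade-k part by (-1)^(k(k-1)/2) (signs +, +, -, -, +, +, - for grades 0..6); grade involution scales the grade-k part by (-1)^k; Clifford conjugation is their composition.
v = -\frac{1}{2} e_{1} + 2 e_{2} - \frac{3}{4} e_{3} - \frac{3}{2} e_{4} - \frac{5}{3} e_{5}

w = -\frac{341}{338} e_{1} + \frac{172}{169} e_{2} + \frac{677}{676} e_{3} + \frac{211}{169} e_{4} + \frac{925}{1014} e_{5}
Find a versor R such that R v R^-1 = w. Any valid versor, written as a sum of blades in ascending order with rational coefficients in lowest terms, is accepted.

Sketch: the shared square -\frac{193}{144} makes R = v + w = -\frac{255}{169} e_{1} + \frac{510}{169} e_{2} + \frac{85}{338} e_{3} - \frac{85}{338} e_{4} - \frac{255}{338} e_{5} the natural versor; its sandwich fixes that direction, negates (v - w)/2, and sends v to w.
Answer: -\frac{255}{169} e_{1} + \frac{510}{169} e_{2} + \frac{85}{338} e_{3} - \frac{85}{338} e_{4} - \frac{255}{338} e_{5}


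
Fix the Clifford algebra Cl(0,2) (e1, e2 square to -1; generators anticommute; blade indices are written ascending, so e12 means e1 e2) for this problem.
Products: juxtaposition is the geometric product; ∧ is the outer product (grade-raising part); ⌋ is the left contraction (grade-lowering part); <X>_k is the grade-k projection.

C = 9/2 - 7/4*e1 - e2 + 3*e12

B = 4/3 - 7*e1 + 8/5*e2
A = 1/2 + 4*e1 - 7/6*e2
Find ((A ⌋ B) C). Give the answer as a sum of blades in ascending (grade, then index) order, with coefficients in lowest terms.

step 1: 458/15 - 7/2*e1 + 4/5*e2
step 2: 5283/40 - 4007/60*e1 - 493/30*e2 + 193/2*e12
Answer: 5283/40 - 4007/60*e1 - 493/30*e2 + 193/2*e12


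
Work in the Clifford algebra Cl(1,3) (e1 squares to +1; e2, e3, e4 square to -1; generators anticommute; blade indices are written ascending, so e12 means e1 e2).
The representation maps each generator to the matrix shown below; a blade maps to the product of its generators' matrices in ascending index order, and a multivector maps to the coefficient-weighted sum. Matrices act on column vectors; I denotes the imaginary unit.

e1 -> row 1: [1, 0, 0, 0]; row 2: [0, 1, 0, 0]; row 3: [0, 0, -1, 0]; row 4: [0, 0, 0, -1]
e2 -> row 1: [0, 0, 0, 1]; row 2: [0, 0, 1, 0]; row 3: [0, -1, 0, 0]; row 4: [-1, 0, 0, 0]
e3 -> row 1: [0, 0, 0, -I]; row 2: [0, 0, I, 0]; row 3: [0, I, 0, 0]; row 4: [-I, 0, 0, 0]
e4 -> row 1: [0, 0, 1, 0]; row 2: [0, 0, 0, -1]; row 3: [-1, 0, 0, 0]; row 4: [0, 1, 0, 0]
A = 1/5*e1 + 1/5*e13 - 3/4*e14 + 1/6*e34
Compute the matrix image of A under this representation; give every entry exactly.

Bivector images (products of the table entries): rho(e13) = rho(e1)rho(e3) = row 1: [0, 0, 0, -I]; row 2: [0, 0, I, 0]; row 3: [0, -I, 0, 0]; row 4: [I, 0, 0, 0]; rho(e14) = rho(e1)rho(e4) = row 1: [0, 0, 1, 0]; row 2: [0, 0, 0, -1]; row 3: [1, 0, 0, 0]; row 4: [0, -1, 0, 0]; rho(e34) = rho(e3)rho(e4) = row 1: [0, -I, 0, 0]; row 2: [-I, 0, 0, 0]; row 3: [0, 0, 0, -I]; row 4: [0, 0, -I, 0].
M = (1/5)*rho(e1) + (1/5)*rho(e13) + (-3/4)*rho(e14) + (1/6)*rho(e34), summed entrywise:
Answer: row 1: [1/5, -I/6, -3/4, -I/5]; row 2: [-I/6, 1/5, I/5, 3/4]; row 3: [-3/4, -I/5, -1/5, -I/6]; row 4: [I/5, 3/4, -I/6, -1/5]


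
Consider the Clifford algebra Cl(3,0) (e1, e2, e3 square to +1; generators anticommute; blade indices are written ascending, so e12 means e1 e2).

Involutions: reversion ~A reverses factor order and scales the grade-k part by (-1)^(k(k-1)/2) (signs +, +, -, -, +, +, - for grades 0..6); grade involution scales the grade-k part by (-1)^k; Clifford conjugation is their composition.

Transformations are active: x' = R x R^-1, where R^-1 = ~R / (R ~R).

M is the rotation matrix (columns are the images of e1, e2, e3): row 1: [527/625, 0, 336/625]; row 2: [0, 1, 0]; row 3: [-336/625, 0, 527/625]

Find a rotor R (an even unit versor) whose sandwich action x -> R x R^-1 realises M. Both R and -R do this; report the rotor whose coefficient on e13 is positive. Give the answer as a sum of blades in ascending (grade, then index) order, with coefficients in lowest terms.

Method: write R = a + b12*e12 + b13*e13 + b23*e23 with a^2 + b12^2 + b13^2 + b23^2 = 1 (so R^-1 = ~R). Expanding the columns R e_j ~R gives tr M = 4a^2 - 1 and, from the antisymmetric part, M21 - M12 = -4a*b12, M13 - M31 = 4a*b13, M32 - M23 = -4a*b23.
Here tr M = 1679/625, so a^2 = (1 + tr M)/4 = 576/625 and a = ±24/25. Taking a = 24/25: M21 - M12 = 0, M13 - M31 = 672/625, M32 - M23 = 0, giving b12 = 0, b13 = 7/25, b23 = 0, i.e. R = 24/25 + 7/25*e13.
Its e13 coefficient is already positive.
Answer: 24/25 + 7/25*e13. Key observation: the double cover Spin(3) -> SO(3) sends R and -R to the same matrix (trace 1679/625 here), so the stated sign of the e13 coefficient is what selects one sheet.


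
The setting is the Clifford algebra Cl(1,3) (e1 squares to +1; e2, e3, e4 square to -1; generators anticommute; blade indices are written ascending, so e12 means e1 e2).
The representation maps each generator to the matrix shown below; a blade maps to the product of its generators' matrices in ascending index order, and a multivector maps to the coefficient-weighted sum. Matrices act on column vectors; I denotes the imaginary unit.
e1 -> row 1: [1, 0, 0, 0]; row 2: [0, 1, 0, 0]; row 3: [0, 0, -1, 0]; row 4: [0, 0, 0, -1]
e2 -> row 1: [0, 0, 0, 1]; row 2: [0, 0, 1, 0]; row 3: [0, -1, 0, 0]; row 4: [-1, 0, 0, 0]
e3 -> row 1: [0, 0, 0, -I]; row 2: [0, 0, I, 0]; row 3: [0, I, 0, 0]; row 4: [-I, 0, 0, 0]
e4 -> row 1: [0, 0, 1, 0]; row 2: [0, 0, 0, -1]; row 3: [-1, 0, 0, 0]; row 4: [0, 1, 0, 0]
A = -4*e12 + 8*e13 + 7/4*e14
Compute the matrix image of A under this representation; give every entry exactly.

Bivector images (products of the table entries): rho(e12) = rho(e1)rho(e2) = row 1: [0, 0, 0, 1]; row 2: [0, 0, 1, 0]; row 3: [0, 1, 0, 0]; row 4: [1, 0, 0, 0]; rho(e13) = rho(e1)rho(e3) = row 1: [0, 0, 0, -I]; row 2: [0, 0, I, 0]; row 3: [0, -I, 0, 0]; row 4: [I, 0, 0, 0]; rho(e14) = rho(e1)rho(e4) = row 1: [0, 0, 1, 0]; row 2: [0, 0, 0, -1]; row 3: [1, 0, 0, 0]; row 4: [0, -1, 0, 0].
M = (-4)*rho(e12) + (8)*rho(e13) + (7/4)*rho(e14), summed entrywise:
Answer: row 1: [0, 0, 7/4, -4 - 8*I]; row 2: [0, 0, -4 + 8*I, -7/4]; row 3: [7/4, -4 - 8*I, 0, 0]; row 4: [-4 + 8*I, -7/4, 0, 0]


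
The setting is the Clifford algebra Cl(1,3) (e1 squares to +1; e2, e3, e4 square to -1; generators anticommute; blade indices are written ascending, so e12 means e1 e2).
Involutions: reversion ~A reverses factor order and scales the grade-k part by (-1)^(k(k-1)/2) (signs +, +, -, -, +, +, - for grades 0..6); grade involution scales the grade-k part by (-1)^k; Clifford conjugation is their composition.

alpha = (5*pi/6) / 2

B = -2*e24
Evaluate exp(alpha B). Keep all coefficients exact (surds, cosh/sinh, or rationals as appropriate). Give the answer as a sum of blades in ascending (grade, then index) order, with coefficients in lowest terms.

B^2 = (-2)^2*(e24)^2 = 4*(-1) = -4 (a basis 2-blade squares to minus the product of its generators' squares).
B^2 = -4 — a negative square means the series sums to a rotation: l = 2, alpha*l = 5*pi/6, so exp(alpha B) = cos(5*pi/6) + (sin(5*pi/6)/2)*B = -sqrt(3)/2 + (1/4)*B.
Answer: -sqrt(3)/2 - 1/2*e24


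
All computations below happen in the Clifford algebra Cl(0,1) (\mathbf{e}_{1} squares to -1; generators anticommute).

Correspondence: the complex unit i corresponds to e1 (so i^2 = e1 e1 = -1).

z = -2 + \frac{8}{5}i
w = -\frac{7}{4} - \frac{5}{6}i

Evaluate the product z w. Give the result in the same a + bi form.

In blades: z = -2 + \frac{8}{5} e_{1}, w = -\frac{7}{4} - \frac{5}{6} e_{1}.
Distribute z over w term by term (generator squares from the signature, products reordered to ascending indices): (-2)*w = \frac{7}{2} + \frac{5}{3} e_{1}; (\frac{8}{5} e_{1})*w = \frac{4}{3} - \frac{14}{5} e_{1}.
Sum: \frac{29}{6} - \frac{17}{15} e_{1}; translating back through the correspondence:
Answer: \frac{29}{6} - \frac{17}{15}i


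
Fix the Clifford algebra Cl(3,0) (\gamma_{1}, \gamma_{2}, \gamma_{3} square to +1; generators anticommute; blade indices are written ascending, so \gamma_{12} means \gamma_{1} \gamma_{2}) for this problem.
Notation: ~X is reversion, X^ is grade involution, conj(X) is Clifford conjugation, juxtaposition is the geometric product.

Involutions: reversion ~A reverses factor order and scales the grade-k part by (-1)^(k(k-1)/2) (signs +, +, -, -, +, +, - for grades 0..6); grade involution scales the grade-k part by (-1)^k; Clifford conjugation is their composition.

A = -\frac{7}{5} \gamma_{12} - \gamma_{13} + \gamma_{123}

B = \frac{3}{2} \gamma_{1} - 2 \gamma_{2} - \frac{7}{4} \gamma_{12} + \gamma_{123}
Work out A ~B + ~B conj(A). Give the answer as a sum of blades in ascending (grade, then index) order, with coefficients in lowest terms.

first term: \frac{69}{20} + \frac{14}{5} \gamma_{1} + \frac{31}{10} \gamma_{2} - \frac{33}{20} \gamma_{3} + 2 \gamma_{13} - \frac{1}{4} \gamma_{23} - 2 \gamma_{123}
second term: -\frac{29}{20} + \frac{14}{5} \gamma_{1} + \frac{11}{10} \gamma_{2} + \frac{23}{20} \gamma_{3} + 2 \gamma_{13} - \frac{1}{4} \gamma_{23} + 2 \gamma_{123}
Answer: 2 + \frac{28}{5} \gamma_{1} + \frac{21}{5} \gamma_{2} - \frac{1}{2} \gamma_{3} + 4 \gamma_{13} - \frac{1}{2} \gamma_{23}


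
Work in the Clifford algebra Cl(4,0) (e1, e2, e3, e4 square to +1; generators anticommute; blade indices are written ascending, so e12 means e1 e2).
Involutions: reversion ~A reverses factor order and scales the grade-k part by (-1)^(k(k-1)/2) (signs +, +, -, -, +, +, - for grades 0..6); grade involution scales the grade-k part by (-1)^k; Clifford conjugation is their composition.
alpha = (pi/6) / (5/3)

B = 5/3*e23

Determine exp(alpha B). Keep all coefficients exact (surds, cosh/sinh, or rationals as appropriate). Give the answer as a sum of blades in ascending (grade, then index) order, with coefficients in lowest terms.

B^2 = (5/3)^2*(e23)^2 = 25/9*(-1) = -25/9 (a basis 2-blade squares to minus the product of its generators' squares).
B^2 = -25/9 — B^2 < 0, so the exponential closes trigonometrically: l = 5/3, alpha*l = pi/6, so exp(alpha B) = cos(pi/6) + (sin(pi/6)/(5/3))*B = sqrt(3)/2 + (3/10)*B.
Answer: sqrt(3)/2 + 1/2*e23


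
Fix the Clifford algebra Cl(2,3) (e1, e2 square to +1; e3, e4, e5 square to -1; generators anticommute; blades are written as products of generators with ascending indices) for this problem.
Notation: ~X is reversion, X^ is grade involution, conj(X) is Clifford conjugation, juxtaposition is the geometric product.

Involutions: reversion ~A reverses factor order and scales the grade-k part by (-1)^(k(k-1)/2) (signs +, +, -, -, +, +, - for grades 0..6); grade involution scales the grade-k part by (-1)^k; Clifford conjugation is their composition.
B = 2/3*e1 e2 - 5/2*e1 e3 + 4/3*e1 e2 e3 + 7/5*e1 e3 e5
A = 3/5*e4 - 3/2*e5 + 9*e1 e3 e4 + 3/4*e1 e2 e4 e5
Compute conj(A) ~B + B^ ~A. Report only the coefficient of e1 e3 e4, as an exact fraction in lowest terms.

first term: 45/2*e4 + 21/10*e1 e3 - 12*e2 e4 - 121/10*e4 e5 + 2/5*e1 e2 e4 - e1 e2 e5 - 3/2*e1 e3 e4 + 15/4*e1 e3 e5 - 141/20*e2 e3 e4 + e3 e4 e5 - 4/5*e1 e2 e3 e4 + 2*e1 e2 e3 e5 + 21/25*e1 e3 e4 e5 - 15/8*e2 e3 e4 e5
second term: 45/2*e4 - 21/10*e1 e3 - 12*e2 e4 - 131/10*e4 e5 + 2/5*e1 e2 e4 - e1 e2 e5 - 3/2*e1 e3 e4 + 15/4*e1 e3 e5 + 99/20*e2 e3 e4 + e3 e4 e5 - 4/5*e1 e2 e3 e4 + 2*e1 e2 e3 e5 + 21/25*e1 e3 e4 e5 - 15/8*e2 e3 e4 e5
Answer: -3


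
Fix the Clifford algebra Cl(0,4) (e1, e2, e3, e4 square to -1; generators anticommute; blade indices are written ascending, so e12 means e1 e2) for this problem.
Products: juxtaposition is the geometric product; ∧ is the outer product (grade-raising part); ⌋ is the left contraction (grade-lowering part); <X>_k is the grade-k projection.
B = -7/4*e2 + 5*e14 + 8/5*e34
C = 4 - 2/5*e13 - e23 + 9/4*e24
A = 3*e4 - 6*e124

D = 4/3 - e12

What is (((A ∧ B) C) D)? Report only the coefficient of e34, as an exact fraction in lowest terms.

step 1: 21/4*e24
step 2: -189/16 + 21*e24 + 21/4*e34 + 21/10*e1234
step 3: -63/4 + 189/16*e12 - 21*e14 + 28*e24 + 91/10*e34 - 49/20*e1234
Answer: 91/10


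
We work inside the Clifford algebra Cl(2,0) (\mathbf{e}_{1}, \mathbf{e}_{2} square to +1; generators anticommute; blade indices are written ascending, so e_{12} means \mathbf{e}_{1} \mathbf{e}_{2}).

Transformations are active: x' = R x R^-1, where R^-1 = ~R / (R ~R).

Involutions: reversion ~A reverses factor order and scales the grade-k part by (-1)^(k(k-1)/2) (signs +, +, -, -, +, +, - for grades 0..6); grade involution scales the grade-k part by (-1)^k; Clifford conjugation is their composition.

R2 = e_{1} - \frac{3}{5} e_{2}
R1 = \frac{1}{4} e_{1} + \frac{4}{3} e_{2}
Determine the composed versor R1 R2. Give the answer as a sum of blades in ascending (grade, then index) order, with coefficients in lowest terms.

Distribute over the terms of R1 (each basis-blade product reordered to ascending indices, repeated generators contracted through their squares):
(\frac{1}{4} e_{1}) R2 = \frac{1}{4} - \frac{3}{20} e_{12}
(\frac{4}{3} e_{2}) R2 = -\frac{4}{5} - \frac{4}{3} e_{12}
Summing the partial products and collecting blades:
Answer: -\frac{11}{20} - \frac{89}{60} e_{12}


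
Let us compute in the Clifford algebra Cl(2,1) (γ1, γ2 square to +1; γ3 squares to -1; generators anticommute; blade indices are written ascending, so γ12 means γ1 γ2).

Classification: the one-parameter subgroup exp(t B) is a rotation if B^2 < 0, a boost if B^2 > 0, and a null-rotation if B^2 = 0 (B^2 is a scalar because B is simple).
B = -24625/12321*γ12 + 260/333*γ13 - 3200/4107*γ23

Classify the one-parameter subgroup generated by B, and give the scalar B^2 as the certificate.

B^2 term by term: the squares give (-24625/12321)^2*(γ12)^2 + (260/333)^2*(γ13)^2 + (-3200/4107)^2*(γ23)^2 = 606390625/151807041*(-1) + 67600/110889*(+1) + 10240000/16867449*(+1) = -25/9 (each basis 2-blade squares to minus the product of its generators' squares); cross terms between blades sharing an index anticommute and cancel. So B^2 = -25/9.
Answer: rotation, certificate B^2 = -25/9. The scalar -25/9 is the complete invariant here: its sign names the subgroup type.


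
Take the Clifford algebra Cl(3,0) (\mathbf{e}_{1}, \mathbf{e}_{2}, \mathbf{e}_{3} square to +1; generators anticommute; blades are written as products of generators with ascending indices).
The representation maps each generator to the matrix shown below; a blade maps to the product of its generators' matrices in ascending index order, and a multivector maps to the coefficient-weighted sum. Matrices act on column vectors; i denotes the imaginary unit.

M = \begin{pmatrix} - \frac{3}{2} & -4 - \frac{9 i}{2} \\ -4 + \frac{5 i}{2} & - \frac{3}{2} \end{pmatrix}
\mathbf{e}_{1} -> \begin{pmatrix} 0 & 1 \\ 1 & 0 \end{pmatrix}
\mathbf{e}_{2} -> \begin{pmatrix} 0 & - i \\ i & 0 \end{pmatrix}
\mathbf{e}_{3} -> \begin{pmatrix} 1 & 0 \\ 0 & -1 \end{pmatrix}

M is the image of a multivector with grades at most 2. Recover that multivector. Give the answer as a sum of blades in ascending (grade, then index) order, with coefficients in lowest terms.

Method: 1, rho(e_{1}), rho(e_{2}), rho(e_{3}) form a trace-orthogonal basis of the 2x2 complex matrices (tr(X Y) = 2 if X = Y, else 0), so M = m0*1 + m1*rho(e_{1}) + m2*rho(e_{2}) + m3*rho(e_{3}) with m0 = tr(M)/2 = - \frac{3}{2}, m1 = tr(M rho(e_{1}))/2 = -4 - i, m2 = tr(M rho(e_{2}))/2 = \frac{7}{2}, m3 = tr(M rho(e_{3}))/2 = 0.
Multiplying table entries, the bivector images are rho(e_{1} e_{2}) = i*rho(e_{3}), rho(e_{1} e_{3}) = -i*rho(e_{2}), rho(e_{2} e_{3}) = i*rho(e_{1}); with real blade coefficients the real parts of m0..m3 are the coefficients of 1, e_{1}, e_{2}, e_{3} and the imaginary parts give the bivectors (e_{2} e_{3}: Im m1, e_{1} e_{3}: -Im m2, e_{1} e_{2}: Im m3).
Answer: -\frac{3}{2} - 4 e_{1} + \frac{7}{2} e_{2} - e_{2} e_{3}


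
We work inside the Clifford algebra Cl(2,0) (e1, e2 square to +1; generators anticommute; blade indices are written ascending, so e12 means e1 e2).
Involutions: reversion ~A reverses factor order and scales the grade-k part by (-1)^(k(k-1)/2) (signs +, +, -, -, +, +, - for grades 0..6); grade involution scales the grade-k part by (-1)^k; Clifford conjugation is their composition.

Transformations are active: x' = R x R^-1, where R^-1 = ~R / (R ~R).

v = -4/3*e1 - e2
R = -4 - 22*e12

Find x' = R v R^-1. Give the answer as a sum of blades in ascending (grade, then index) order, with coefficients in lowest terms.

~R = -4 + 22*e12, and R ~R = 500, so R^-1 = ~R / (500).
R v = 82/3*e1 - 76/3*e2
Answer: 112/125*e1 + 527/375*e2


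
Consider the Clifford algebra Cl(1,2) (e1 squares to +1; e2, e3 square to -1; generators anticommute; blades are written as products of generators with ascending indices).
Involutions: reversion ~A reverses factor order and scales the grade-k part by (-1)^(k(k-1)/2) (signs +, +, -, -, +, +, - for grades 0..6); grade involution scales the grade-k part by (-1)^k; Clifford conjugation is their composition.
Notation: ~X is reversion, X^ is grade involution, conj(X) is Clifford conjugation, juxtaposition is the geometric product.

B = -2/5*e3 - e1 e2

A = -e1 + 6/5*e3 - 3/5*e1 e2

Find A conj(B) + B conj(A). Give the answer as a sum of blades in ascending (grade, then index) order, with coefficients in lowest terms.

first term: -27/25 - e2 - 2/5*e1 e3 + 24/25*e1 e2 e3
second term: -27/25 + e2 + 2/5*e1 e3 + 24/25*e1 e2 e3
Answer: -54/25 + 48/25*e1 e2 e3


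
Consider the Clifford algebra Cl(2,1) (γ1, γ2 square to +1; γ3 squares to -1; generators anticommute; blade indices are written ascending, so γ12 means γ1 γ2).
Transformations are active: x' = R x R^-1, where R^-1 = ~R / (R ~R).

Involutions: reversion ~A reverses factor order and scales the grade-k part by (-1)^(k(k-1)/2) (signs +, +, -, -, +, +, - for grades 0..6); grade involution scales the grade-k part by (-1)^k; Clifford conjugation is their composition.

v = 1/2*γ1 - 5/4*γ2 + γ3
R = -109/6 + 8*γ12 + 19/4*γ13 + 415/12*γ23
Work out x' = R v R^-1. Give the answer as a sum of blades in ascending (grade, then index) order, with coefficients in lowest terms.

~R = -109/6 - 8*γ12 - 19/4*γ13 - 415/12*γ23, and R ~R = -19789/24, so R^-1 = ~R / (-19789/24).
R v = -143/6*γ1 - 127/8*γ2 + 363/16*γ3 + 1499/48*γ123
Answer: 84653/79156*γ1 + 49/257*γ2 - 23995/39578*γ3


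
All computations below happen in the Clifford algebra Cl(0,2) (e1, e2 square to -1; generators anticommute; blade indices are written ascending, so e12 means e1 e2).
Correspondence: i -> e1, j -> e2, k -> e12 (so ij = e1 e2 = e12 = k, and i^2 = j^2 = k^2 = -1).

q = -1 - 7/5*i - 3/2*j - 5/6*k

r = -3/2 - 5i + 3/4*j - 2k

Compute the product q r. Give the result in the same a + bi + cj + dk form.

In blades: q = -1 - 7/5*e1 - 3/2*e2 - 5/6*e12, r = -3/2 - 5*e1 + 3/4*e2 - 2*e12.
Distribute q over r term by term (generator squares from the signature, products reordered to ascending indices): (-1)*r = 3/2 + 5*e1 - 3/4*e2 + 2*e12; (-7/5*e1)*r = -7 + 21/10*e1 - 14/5*e2 - 21/20*e12; (-3/2*e2)*r = 9/8 + 3*e1 + 9/4*e2 - 15/2*e12; (-5/6*e12)*r = -5/3 + 5/8*e1 + 25/6*e2 + 5/4*e12.
Sum: -145/24 + 429/40*e1 + 43/15*e2 - 53/10*e12; translating back through the correspondence:
Answer: -145/24 + 429/40*i + 43/15*j - 53/10*k


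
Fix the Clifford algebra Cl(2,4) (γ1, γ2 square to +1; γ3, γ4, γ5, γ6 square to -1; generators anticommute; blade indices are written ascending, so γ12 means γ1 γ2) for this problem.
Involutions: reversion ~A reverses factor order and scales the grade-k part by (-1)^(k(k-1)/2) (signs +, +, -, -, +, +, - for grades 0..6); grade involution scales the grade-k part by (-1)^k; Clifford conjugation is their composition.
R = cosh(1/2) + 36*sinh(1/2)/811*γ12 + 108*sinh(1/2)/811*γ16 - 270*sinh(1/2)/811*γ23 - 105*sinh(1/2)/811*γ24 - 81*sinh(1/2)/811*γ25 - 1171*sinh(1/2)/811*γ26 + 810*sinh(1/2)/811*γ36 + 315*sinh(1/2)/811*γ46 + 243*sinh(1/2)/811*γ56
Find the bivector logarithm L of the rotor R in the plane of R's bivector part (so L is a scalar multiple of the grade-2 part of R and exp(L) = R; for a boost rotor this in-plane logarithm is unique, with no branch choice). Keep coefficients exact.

The scalar part of R is cosh(1/2), so cosh pins the rapidity up to sign — the sign comes from the bivector part; dividing that part by sinh of the rapidity yields the plane, and the in-plane L = rapidity * plane is unique because the two sign choices cancel.
Concretely: cosh(rapidity) = cosh(1/2) gives rapidity = ±1/2, and since rapidity/sinh(rapidity) is even the sign is immaterial: L = (rapidity/sinh(rapidity)) * <R>_2 = (1/(2*sinh(1/2))) * <R>_2.
Answer: 18/811*γ12 + 54/811*γ16 - 135/811*γ23 - 105/1622*γ24 - 81/1622*γ25 - 1171/1622*γ26 + 405/811*γ36 + 315/1622*γ46 + 243/1622*γ56


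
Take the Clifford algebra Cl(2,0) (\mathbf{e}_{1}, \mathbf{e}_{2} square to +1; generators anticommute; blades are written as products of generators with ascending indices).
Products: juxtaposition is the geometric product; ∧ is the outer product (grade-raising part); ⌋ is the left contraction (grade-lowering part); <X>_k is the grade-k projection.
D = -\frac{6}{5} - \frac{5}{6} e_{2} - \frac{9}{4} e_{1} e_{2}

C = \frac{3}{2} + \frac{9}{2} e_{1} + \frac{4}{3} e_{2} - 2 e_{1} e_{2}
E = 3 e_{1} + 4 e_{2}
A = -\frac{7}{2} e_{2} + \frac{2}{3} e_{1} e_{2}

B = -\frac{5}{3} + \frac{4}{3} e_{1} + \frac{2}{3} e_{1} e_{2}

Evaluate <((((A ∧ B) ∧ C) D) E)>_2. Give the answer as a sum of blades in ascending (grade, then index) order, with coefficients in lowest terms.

step 1: \frac{35}{6} e_{2} + \frac{32}{9} e_{1} e_{2}
step 2: \frac{35}{4} e_{2} - \frac{251}{12} e_{1} e_{2}
step 3: -\frac{2609}{48} + \frac{5345}{144} e_{1} - \frac{21}{2} e_{2} + \frac{251}{10} e_{1} e_{2}
step 4: \frac{3329}{48} - \frac{5013}{80} e_{1} - \frac{17563}{60} e_{2} + \frac{6479}{36} e_{1} e_{2}
step 5: \frac{6479}{36} e_{1} e_{2}
Answer: \frac{6479}{36} e_{1} e_{2}


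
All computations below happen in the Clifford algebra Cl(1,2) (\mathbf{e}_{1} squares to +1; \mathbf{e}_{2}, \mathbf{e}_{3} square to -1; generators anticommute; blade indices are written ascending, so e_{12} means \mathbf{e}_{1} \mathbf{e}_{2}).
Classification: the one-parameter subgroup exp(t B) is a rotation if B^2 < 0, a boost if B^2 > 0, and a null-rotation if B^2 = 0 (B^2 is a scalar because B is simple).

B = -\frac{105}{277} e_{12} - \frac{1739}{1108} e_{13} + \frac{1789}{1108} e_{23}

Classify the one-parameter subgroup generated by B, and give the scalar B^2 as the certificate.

B^2 term by term: the squares give (-\frac{105}{277})^2*(e_{12})^2 + (-\frac{1739}{1108})^2*(e_{13})^2 + (\frac{1789}{1108})^2*(e_{23})^2 = \frac{11025}{76729}*(+1) + \frac{3024121}{1227664}*(+1) + \frac{3200521}{1227664}*(-1) = 0 (each basis 2-blade squares to minus the product of its generators' squares); cross terms between blades sharing an index anticommute and cancel. So B^2 = 0.
Answer: null-rotation, certificate B^2 = 0. The class reads off the invariant scalar 0 directly.


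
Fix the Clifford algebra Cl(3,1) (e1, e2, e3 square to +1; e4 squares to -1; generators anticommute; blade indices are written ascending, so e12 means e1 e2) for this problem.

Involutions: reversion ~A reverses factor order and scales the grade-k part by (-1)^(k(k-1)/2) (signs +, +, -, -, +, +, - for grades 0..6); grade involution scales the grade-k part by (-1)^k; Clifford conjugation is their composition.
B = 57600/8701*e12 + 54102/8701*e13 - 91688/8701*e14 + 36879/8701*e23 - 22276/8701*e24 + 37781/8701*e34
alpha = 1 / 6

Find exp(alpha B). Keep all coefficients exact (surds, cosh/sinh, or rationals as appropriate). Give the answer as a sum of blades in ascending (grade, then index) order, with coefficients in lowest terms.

B^2 term by term: the squares give (57600/8701)^2*(e12)^2 + (54102/8701)^2*(e13)^2 + (-91688/8701)^2*(e14)^2 + (36879/8701)^2*(e23)^2 + (-22276/8701)^2*(e24)^2 + (37781/8701)^2*(e34)^2 = 3317760000/75707401*(-1) + 2927026404/75707401*(-1) + 8406689344/75707401*(+1) + 1360060641/75707401*(-1) + 496220176/75707401*(+1) + 1427403961/75707401*(+1) = 36 (each basis 2-blade squares to minus the product of its generators' squares); cross terms between blades sharing an index anticommute and cancel; the commuting (index-disjoint) pairs give grade-4 terms 2*c*c'*(blade product), which cancel blade by blade — e1234: 4352371200/75707401 + 2410352304/75707401 - 6762723504/75707401 = 0 — confirming B is simple. So B^2 = 36.
B^2 = 36 — the series telescopes hyperbolically here: l = 6, alpha*l = 1, so exp(alpha B) = cosh(1) + (sinh(1)/6)*B = cosh(1) + (sinh(1)/6)*B.
Answer: cosh(1) + 9600*sinh(1)/8701*e12 + 9017*sinh(1)/8701*e13 - 45844*sinh(1)/26103*e14 + 12293*sinh(1)/17402*e23 - 11138*sinh(1)/26103*e24 + 37781*sinh(1)/52206*e34


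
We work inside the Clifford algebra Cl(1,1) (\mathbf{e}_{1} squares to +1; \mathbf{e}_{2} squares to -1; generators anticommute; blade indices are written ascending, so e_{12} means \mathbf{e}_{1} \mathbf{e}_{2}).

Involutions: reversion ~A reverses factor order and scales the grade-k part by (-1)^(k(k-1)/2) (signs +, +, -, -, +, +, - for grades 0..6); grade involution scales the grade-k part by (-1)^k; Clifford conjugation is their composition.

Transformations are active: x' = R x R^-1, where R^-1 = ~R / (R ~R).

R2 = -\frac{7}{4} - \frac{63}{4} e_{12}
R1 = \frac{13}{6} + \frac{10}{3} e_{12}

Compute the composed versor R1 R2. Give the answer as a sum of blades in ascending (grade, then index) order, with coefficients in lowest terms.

Distribute over the terms of R1 (each basis-blade product reordered to ascending indices, repeated generators contracted through their squares):
(\frac{13}{6}) R2 = -\frac{91}{24} - \frac{273}{8} e_{12}
(\frac{10}{3} e_{12}) R2 = -\frac{105}{2} - \frac{35}{6} e_{12}
Summing the partial products and collecting blades:
Answer: -\frac{1351}{24} - \frac{959}{24} e_{12}


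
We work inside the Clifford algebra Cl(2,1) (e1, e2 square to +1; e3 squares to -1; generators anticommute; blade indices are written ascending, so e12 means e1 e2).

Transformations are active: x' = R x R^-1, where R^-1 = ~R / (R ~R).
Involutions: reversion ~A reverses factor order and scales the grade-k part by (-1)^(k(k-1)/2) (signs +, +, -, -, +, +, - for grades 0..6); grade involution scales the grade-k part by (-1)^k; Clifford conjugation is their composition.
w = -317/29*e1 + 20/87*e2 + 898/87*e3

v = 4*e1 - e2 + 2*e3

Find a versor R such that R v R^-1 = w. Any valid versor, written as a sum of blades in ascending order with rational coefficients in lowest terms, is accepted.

Equal squares first: v^2 = w^2 = 13. Then v + w = -201/29*e1 - 67/87*e2 + 1072/87*e3 is a versor taking v to w, provided it is invertible.
Answer: -201/29*e1 - 67/87*e2 + 1072/87*e3


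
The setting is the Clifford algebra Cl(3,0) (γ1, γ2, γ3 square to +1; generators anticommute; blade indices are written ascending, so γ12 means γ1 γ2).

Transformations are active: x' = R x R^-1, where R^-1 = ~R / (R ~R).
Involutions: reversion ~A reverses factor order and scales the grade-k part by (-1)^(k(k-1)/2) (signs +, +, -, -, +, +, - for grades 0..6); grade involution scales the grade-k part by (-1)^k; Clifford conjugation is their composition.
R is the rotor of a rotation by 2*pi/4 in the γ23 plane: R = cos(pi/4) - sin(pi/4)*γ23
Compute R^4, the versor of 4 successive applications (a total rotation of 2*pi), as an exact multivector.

Because a rotor carries half the rotation angle, composing 4 copies of this γ23-plane rotor multiplies the phase: 4*(pi/4) = pi, hence R^4 = cos(pi) - sin(pi)*γ23.
cos(pi) = -1 and sin(pi) = 0, so R^4 = -1. The total rotation 2*pi is 1 full turn, so every vector returns to itself, yet the rotor is -1, on the OTHER sheet of the double cover (an odd number of 2*pi turns).
Answer: -1


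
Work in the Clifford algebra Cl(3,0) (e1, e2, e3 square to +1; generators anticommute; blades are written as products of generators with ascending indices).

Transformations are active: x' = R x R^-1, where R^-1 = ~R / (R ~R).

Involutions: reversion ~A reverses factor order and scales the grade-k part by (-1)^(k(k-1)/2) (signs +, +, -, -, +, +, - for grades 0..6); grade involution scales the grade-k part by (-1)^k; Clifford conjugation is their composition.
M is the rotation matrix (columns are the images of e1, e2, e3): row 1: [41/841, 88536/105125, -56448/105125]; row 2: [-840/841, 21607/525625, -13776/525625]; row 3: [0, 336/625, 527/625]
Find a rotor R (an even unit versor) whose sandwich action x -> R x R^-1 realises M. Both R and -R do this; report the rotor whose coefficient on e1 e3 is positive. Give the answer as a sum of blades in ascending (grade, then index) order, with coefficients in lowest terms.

Method: write R = a + b12*e1 e2 + b13*e1 e3 + b23*e2 e3 with a^2 + b12^2 + b13^2 + b23^2 = 1 (so R^-1 = ~R). Expanding the columns R e_j ~R gives tr M = 4a^2 - 1 and, from the antisymmetric part, M21 - M12 = -4a*b12, M13 - M31 = 4a*b13, M32 - M23 = -4a*b23.
Here tr M = 490439/525625, so a^2 = (1 + tr M)/4 = 254016/525625 and a = ±504/725. Taking a = 504/725: M21 - M12 = -193536/105125, M13 - M31 = -56448/105125, M32 - M23 = 296352/525625, giving b12 = 96/145, b13 = -28/145, b23 = -147/725, i.e. R = 504/725 + 96/145*e1 e2 - 28/145*e1 e3 - 147/725*e2 e3.
Its e1 e3 coefficient is negative, so report the other preimage -R.
Answer: -504/725 - 96/145*e1 e2 + 28/145*e1 e3 + 147/725*e2 e3. Recall the cover is two-to-one: with M of trace 490439/525625, both preimages act alike, and the stated e1 e3 sign chooses the sheet.


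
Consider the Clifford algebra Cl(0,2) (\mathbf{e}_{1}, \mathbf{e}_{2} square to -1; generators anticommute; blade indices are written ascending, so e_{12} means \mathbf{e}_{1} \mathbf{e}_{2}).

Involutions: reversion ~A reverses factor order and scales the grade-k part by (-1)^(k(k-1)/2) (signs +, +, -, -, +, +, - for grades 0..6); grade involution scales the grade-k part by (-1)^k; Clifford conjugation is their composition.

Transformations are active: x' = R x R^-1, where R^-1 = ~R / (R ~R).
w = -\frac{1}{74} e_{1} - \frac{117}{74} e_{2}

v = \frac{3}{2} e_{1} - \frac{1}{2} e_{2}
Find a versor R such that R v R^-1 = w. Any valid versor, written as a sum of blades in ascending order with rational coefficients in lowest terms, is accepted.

Reasoning: v^2 = w^2 = -\frac{5}{2} since conjugation preserves the quadratic form; R = v + w = \frac{55}{37} e_{1} - \frac{77}{37} e_{2} is then valid when invertible, keeping its own part and reversing (v - w)/2.
Answer: \frac{55}{37} e_{1} - \frac{77}{37} e_{2}


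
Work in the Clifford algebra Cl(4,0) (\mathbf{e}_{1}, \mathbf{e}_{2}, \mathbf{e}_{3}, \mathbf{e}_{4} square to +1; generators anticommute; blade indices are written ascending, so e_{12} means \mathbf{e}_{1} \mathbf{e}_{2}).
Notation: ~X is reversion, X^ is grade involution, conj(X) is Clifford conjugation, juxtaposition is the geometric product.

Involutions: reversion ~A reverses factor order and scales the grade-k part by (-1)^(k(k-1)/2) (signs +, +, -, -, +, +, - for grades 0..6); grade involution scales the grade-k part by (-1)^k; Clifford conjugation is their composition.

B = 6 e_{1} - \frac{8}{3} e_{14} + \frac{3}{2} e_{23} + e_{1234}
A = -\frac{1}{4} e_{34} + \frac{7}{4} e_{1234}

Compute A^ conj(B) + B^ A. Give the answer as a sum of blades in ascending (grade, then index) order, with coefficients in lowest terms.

first term: \frac{7}{4} + \frac{1}{4} e_{12} - \frac{2}{3} e_{13} + \frac{21}{8} e_{14} - \frac{14}{3} e_{23} - \frac{3}{8} e_{24} + \frac{3}{2} e_{134} + \frac{21}{2} e_{234}
second term: \frac{7}{4} + \frac{1}{4} e_{12} - \frac{2}{3} e_{13} - \frac{21}{8} e_{14} + \frac{14}{3} e_{23} - \frac{3}{8} e_{24} + \frac{3}{2} e_{134} - \frac{21}{2} e_{234}
Answer: \frac{7}{2} + \frac{1}{2} e_{12} - \frac{4}{3} e_{13} - \frac{3}{4} e_{24} + 3 e_{134}


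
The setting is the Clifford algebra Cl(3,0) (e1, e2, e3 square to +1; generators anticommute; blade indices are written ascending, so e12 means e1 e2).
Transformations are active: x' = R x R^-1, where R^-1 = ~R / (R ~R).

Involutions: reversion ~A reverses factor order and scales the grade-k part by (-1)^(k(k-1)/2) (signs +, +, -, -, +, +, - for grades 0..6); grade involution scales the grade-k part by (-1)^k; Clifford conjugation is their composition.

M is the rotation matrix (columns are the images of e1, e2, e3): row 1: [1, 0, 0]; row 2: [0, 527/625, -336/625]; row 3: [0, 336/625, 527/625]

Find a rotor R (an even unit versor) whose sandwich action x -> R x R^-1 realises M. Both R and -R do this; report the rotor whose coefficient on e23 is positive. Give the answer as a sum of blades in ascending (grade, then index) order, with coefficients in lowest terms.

Method: write R = a + b12*e12 + b13*e13 + b23*e23 with a^2 + b12^2 + b13^2 + b23^2 = 1 (so R^-1 = ~R). Expanding the columns R e_j ~R gives tr M = 4a^2 - 1 and, from the antisymmetric part, M21 - M12 = -4a*b12, M13 - M31 = 4a*b13, M32 - M23 = -4a*b23.
Here tr M = 1679/625, so a^2 = (1 + tr M)/4 = 576/625 and a = ±24/25. Taking a = 24/25: M21 - M12 = 0, M13 - M31 = 0, M32 - M23 = 672/625, giving b12 = 0, b13 = 0, b23 = -7/25, i.e. R = 24/25 - 7/25*e23.
Its e23 coefficient is negative, so report the other preimage -R.
Answer: -24/25 + 7/25*e23. Key observation: the double cover Spin(3) -> SO(3) sends R and -R to the same matrix (trace 1679/625 here), so the stated sign of the e23 coefficient is what selects one sheet.


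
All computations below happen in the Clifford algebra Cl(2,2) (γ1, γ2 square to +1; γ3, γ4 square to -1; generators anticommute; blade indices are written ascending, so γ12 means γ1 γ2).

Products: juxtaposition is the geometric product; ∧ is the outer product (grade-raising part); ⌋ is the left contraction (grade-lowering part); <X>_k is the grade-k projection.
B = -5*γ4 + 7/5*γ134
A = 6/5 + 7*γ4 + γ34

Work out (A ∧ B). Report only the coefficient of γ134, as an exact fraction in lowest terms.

step 1: -6*γ4 + 42/25*γ134
Answer: 42/25


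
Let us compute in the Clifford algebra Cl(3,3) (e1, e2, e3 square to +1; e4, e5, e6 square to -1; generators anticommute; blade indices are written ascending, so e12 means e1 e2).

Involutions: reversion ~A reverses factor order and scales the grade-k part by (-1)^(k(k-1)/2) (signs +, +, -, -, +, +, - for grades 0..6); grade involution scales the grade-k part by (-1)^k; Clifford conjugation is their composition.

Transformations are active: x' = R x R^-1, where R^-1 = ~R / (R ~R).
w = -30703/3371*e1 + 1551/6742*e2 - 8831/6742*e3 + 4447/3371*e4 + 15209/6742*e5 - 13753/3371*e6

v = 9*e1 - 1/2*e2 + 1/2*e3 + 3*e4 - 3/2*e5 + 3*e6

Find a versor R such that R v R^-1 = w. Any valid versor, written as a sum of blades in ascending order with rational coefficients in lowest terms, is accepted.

Take R = v + w = -364/3371*e1 - 910/3371*e2 - 2730/3371*e3 + 14560/3371*e4 + 2548/3371*e5 - 3640/3371*e6. Because q(v) = q(w) = 245/4, conjugation by R sends v exactly to w.
Answer: -364/3371*e1 - 910/3371*e2 - 2730/3371*e3 + 14560/3371*e4 + 2548/3371*e5 - 3640/3371*e6


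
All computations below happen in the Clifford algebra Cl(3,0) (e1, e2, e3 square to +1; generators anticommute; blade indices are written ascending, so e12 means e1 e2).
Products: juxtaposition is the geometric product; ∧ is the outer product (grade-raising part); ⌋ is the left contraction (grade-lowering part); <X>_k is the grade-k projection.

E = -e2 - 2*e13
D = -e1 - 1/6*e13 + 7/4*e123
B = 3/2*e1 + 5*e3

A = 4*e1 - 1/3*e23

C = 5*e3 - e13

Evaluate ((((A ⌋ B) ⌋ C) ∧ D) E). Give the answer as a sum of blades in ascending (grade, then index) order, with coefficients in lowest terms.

step 1: 6
step 2: 30*e3 - 6*e13
step 3: 30*e13
step 4: 60 + 30*e123
Answer: 60 + 30*e123


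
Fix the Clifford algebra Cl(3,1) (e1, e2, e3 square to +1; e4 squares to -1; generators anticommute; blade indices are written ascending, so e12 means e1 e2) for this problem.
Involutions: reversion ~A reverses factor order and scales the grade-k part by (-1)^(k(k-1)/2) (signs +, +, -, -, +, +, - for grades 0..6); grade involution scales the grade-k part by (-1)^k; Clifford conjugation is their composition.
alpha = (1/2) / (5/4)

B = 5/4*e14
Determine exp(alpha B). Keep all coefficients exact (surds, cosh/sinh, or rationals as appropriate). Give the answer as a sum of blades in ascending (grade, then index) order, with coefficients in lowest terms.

B^2 = (5/4)^2*(e14)^2 = 25/16*(+1) = 25/16 (a basis 2-blade squares to minus the product of its generators' squares).
B^2 = 25/16 — the positive square puts this in the hyperbolic regime; l = 5/4, alpha*l = 1/2, so exp(alpha B) = cosh(1/2) + (sinh(1/2)/(5/4))*B = cosh(1/2) + (4*sinh(1/2)/5)*B.
Answer: cosh(1/2) + sinh(1/2)*e14
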